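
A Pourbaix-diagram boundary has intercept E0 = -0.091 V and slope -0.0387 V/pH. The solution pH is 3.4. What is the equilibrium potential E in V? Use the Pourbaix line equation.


Apply the Pourbaix line equation: E = E0 + slope*pH
E = -0.091 + (-0.0387)*3.4 = -0.091 + (-0.13158) = -0.22258 V
Rounded to 3 decimal places: E = -0.223 V

-0.223 V


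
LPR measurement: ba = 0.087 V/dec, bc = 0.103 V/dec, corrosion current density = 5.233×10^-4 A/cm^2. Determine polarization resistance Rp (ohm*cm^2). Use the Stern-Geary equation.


Apply the Stern-Geary equation: Rp = ba*bc / (2.303*icorr*(ba+bc))
ba*bc = 0.087*0.103 = 0.008961
ba+bc = 0.19; 2.303*icorr*(ba+bc) = 2.303*5.233×10^-4*0.19 = 2.2898038×10^-4
Rp = 0.008961 / 2.2898038×10^-4 = 39.13 ohm*cm^2

39.13 ohm*cm^2


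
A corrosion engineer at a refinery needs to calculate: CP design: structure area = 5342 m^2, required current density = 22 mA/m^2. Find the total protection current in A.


I = area * current density, then convert mA → A (÷1000)
I = 5342 * 22 / 1000 = 117.52 A

117.52 A


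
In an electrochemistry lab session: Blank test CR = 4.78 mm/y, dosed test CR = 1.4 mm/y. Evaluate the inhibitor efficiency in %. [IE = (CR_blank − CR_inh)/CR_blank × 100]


Apply the inhibitor-efficiency definition: IE = (CR_blank − CR_inh)/CR_blank × 100
IE = (4.78 − 1.4) / 4.78 × 100
IE = 3.38 / 4.78 × 100 = 70.7 %

70.7 %


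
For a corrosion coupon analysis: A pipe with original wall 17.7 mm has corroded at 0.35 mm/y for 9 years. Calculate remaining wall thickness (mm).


Remaining wall = original − CR × time
t = 17.7 − 0.35*9 = 17.7 − 3.15 = 14.55 mm

14.55 mm


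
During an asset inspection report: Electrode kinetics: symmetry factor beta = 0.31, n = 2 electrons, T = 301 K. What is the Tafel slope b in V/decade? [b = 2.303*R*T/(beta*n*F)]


Apply the Tafel slope relation: b = 2.303*R*T/(beta*n*F)
Numerator: 2.303 * 8.314 * 301 = 5763.29
Denominator: 0.31 * 2 * 96485 = 59820.7
b = 5763.29 / 59820.7 = 0.0963 V/decade

0.0963 V/decade


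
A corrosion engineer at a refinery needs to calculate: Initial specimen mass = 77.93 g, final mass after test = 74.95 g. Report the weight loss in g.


Weight loss = initial − final
WL = 77.93 − 74.95 = 2.98 g

2.98 g


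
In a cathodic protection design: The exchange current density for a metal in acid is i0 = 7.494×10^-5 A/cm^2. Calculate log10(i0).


i0 = 7.494×10^-5 A/cm^2
log10(i0) = -4.125

-4.125


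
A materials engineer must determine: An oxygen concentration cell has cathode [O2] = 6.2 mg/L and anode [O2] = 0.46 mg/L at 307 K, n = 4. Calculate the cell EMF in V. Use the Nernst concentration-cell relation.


Apply the Nernst concentration-cell relation: E = (RT/nF)*ln(C_cathode/C_anode)
RT/nF = 8.314*307/(4*96485) = 0.00661346 V
ln(6.2/0.46) = 2.60108
E = 0.00661346 * 2.60108 = 0.0172 V

0.0172 V


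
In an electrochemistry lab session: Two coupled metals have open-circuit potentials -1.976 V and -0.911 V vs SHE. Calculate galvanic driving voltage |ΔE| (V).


Driving voltage is the absolute potential difference.
|ΔE| = |-1.976 − (-0.911)| = 1.065 V

1.065 V


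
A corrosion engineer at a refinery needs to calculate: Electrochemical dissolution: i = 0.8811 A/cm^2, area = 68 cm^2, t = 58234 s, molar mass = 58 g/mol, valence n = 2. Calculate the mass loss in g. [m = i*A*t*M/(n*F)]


Apply Faraday's law: m = i*A*t*M / (n*F)
Total charge passed Q = i*A*t = 0.8811*68*58234 = 3489078.4632 C
m = Q*M/(n*F) = 3489078.4632*58/(2*96485) = 1048.6944 g

1048.6944 g


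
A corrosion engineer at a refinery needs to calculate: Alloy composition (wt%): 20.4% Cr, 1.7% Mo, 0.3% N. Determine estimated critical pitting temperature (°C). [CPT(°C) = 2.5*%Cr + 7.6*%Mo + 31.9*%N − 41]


Apply the ASTM G48 empirical CPT estimate: CPT(°C) = 2.5*%Cr + 7.6*%Mo + 31.9*%N − 41
2.5*20.4 = 51; 7.6*1.7 = 12.92; 31.9*0.3 = 9.57
CPT = 51 + 12.92 + 9.57 − 41 = 32.49 °C
Rounded to 0.1 °C: CPT ≈ 32.5 °C

32.5 °C


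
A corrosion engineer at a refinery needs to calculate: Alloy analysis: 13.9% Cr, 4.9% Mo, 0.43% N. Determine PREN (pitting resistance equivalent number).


Apply the PREN formula: PREN = Cr + 3.3*Mo + 16*N
PREN = 13.9 + 3.3*4.9 + 16*0.43
PREN = 13.9 + 16.17 + 6.88 = 36.95

36.95


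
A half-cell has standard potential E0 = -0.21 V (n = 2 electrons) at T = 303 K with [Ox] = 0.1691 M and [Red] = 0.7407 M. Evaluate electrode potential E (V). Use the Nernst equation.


Apply the Nernst equation: E = E0 + (RT/nF)*ln([Ox]/[Red])
Step 1: RT/nF = 8.314*303/(2*96485) = 0.01305458 V
Step 2: [Ox]/[Red] = 0.1691/0.7407 = 0.228298
Step 3: ln(0.228298) = -1.477103
Step 4: correction = 0.01305458 * -1.477103 = -0.0193 V
E = -0.21 + -0.0193 = -0.2293 V

-0.2293 V


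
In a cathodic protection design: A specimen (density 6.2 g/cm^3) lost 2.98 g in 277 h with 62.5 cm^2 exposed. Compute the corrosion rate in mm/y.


Apply the mm/y weight-loss relation: CR = 87600 * W / (D * A * T)
Numerator: 87600 * 2.98 = 261048.0
Denominator: 6.2 * 62.5 * 277 = 107337.5
CR = 261048.0 / 107337.5 = 2.43203 mm/y

2.43203 mm/y


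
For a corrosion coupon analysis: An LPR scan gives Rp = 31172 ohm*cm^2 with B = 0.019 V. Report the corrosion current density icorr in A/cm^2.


Apply the Stern-Geary relation: icorr = B / Rp
icorr = 0.019 / 31172 = 6.095×10^-7 A/cm^2

6.095×10^-7 A/cm^2


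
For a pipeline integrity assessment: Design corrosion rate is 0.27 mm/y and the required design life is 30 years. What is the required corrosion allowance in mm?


Corrosion allowance = CR × design life
CA = 0.27 * 30 = 8.1 mm

8.1 mm


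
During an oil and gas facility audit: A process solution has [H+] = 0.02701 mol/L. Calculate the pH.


pH = −log10[H+]
pH = −log10(0.02701) = 1.57

1.57


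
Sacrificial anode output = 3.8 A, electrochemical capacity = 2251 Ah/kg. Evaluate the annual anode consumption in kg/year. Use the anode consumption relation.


Annual consumption = current * hours per year / capacity
Rate = 3.8 * 8760 / 2251 = 14.8 kg/year

14.8 kg/year


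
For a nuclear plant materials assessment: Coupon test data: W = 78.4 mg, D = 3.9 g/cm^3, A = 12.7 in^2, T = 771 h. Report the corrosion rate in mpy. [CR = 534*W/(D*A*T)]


Apply the mpy weight-loss relation: CR = 534 * W / (D * A * T)
Numerator: 534 * 78.4 = 41865.6
Denominator: 3.9 * 12.7 * 771 = 38187.63
CR = 41865.6 / 38187.63 = 1.09631 mpy

1.09631 mpy


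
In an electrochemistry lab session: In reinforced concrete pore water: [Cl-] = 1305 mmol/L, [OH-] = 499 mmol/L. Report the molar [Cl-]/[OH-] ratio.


Threshold parameter = [Cl-] / [OH-] (molar basis; both in mmol/L, so units cancel)
Ratio = 1305 / 499 = 2.62

2.62


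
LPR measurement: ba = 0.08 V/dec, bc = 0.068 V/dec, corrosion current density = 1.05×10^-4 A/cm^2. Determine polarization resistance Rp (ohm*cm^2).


Apply the Stern-Geary equation: Rp = ba*bc / (2.303*icorr*(ba+bc))
ba*bc = 0.08*0.068 = 0.00544
ba+bc = 0.148; 2.303*icorr*(ba+bc) = 2.303*1.05×10^-4*0.148 = 3.578862×10^-5
Rp = 0.00544 / 3.578862×10^-5 = 152.0 ohm*cm^2

152.0 ohm*cm^2


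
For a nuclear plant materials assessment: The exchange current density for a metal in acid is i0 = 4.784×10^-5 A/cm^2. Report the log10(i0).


i0 = 4.784×10^-5 A/cm^2
log10(i0) = -4.32

-4.32


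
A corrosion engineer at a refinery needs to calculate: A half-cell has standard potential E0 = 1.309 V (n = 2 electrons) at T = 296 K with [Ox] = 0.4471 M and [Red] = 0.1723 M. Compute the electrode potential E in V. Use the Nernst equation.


Apply the Nernst equation: E = E0 + (RT/nF)*ln([Ox]/[Red])
Step 1: RT/nF = 8.314*296/(2*96485) = 0.01275299 V
Step 2: [Ox]/[Red] = 0.4471/0.1723 = 2.594893
Step 3: ln(2.594893) = 0.953545
Step 4: correction = 0.01275299 * 0.953545 = 0.012 V
E = 1.309 + 0.012 = 1.321 V

1.321 V


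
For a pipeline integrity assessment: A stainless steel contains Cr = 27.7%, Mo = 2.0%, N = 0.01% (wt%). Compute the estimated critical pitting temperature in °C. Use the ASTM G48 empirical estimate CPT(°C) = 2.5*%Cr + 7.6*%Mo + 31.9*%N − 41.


Apply the ASTM G48 empirical CPT estimate: CPT(°C) = 2.5*%Cr + 7.6*%Mo + 31.9*%N − 41
2.5*27.7 = 69.25; 7.6*2.0 = 15.2; 31.9*0.01 = 0.319
CPT = 69.25 + 15.2 + 0.319 − 41 = 43.769 °C
Rounded to 0.1 °C: CPT ≈ 43.8 °C

43.8 °C


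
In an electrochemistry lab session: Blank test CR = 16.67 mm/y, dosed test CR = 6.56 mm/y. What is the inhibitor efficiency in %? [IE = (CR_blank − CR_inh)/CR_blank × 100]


Apply the inhibitor-efficiency definition: IE = (CR_blank − CR_inh)/CR_blank × 100
IE = (16.67 − 6.56) / 16.67 × 100
IE = 10.11 / 16.67 × 100 = 60.6 %

60.6 %


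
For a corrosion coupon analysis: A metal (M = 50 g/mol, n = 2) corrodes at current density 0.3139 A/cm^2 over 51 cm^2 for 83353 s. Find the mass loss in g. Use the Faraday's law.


Apply Faraday's law: m = i*A*t*M / (n*F)
Total charge passed Q = i*A*t = 0.3139*51*83353 = 1334389.8417 C
m = Q*M/(n*F) = 1334389.8417*50/(2*96485) = 345.75059 g

345.75059 g


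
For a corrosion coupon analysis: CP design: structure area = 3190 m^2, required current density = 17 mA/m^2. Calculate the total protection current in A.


I = area * current density, then convert mA → A (÷1000)
I = 3190 * 17 / 1000 = 54.23 A

54.23 A


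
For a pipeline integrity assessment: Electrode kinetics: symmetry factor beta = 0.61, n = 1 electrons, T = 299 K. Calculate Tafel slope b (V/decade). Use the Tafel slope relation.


Apply the Tafel slope relation: b = 2.303*R*T/(beta*n*F)
Numerator: 2.303 * 8.314 * 299 = 5725.0
Denominator: 0.61 * 1 * 96485 = 58855.85
b = 5725.0 / 58855.85 = 0.0973 V/decade

0.0973 V/decade


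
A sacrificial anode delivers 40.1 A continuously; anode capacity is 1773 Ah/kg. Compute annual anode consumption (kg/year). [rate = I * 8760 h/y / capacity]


Annual consumption = current * hours per year / capacity
Rate = 40.1 * 8760 / 1773 = 198.1 kg/year

198.1 kg/year


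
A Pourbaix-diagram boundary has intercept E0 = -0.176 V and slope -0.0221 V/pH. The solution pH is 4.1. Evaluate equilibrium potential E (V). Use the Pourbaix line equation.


Apply the Pourbaix line equation: E = E0 + slope*pH
E = -0.176 + (-0.0221)*4.1 = -0.176 + (-0.09061) = -0.26661 V
Rounded to 4 decimal places: E = -0.2666 V

-0.2666 V


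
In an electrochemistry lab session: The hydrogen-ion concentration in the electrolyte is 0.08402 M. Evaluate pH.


pH = −log10[H+]
pH = −log10(0.08402) = 1.08

1.08


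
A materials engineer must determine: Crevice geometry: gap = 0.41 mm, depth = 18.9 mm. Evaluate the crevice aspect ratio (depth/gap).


Aspect ratio = depth / gap
Ratio = 18.9 / 0.41 = 46.1

46.1


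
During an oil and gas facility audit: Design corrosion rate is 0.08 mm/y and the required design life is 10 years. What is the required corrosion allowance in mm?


Corrosion allowance = CR × design life
CA = 0.08 * 10 = 0.8 mm

0.8 mm


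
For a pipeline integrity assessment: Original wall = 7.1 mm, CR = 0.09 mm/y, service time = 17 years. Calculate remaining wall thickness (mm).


Remaining wall = original − CR × time
t = 7.1 − 0.09*17 = 7.1 − 1.53 = 5.57 mm

5.57 mm


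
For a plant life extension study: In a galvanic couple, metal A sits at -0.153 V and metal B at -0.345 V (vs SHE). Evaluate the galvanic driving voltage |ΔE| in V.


Driving voltage is the absolute potential difference.
|ΔE| = |-0.153 − (-0.345)| = 0.192 V

0.192 V


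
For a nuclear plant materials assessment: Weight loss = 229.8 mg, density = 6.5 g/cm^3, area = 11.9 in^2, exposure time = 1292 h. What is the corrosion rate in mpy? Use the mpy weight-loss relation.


Apply the mpy weight-loss relation: CR = 534 * W / (D * A * T)
Numerator: 534 * 229.8 = 122713.2
Denominator: 6.5 * 11.9 * 1292 = 99936.2
CR = 122713.2 / 99936.2 = 1.228 mpy

1.228 mpy


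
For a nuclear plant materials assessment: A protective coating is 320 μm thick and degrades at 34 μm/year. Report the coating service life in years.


Service life = thickness / degradation rate
Life = 320 / 34 = 9.4 years

9.4 years


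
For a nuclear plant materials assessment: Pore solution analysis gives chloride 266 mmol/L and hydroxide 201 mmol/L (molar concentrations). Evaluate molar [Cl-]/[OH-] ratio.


Threshold parameter = [Cl-] / [OH-] (molar basis; both in mmol/L, so units cancel)
Ratio = 266 / 201 = 1.32

1.32


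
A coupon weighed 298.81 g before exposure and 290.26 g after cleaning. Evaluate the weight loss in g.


Weight loss = initial − final
WL = 298.81 − 290.26 = 8.55 g

8.55 g


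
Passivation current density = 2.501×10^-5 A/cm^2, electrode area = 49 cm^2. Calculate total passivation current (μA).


I = i_pass * A, then convert A → μA (×10^6)
I = 2.501×10^-5 * 49 * 10^6 = 1225.49 μA

1225.49 μA


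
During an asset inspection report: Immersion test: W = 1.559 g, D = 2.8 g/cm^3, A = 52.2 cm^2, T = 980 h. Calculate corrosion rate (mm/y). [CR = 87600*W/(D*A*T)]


Apply the mm/y weight-loss relation: CR = 87600 * W / (D * A * T)
Numerator: 87600 * 1.559 = 136568.4
Denominator: 2.8 * 52.2 * 980 = 143236.8
CR = 136568.4 / 143236.8 = 0.9534 mm/y

0.9534 mm/y


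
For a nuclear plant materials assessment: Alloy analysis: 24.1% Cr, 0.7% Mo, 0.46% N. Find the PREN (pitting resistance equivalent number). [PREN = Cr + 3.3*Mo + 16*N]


Apply the PREN formula: PREN = Cr + 3.3*Mo + 16*N
PREN = 24.1 + 3.3*0.7 + 16*0.46
PREN = 24.1 + 2.31 + 7.36 = 33.77

33.77


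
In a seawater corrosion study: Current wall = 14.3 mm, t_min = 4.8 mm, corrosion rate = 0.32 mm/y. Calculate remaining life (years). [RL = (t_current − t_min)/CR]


Apply the remaining-life relation: RL = (t_current − t_min) / CR
RL = (14.3 − 4.8) / 0.32 = 9.5 / 0.32 = 29.7 years

29.7 years


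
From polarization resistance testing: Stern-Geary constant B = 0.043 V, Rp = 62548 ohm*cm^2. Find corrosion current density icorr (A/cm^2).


Apply the Stern-Geary relation: icorr = B / Rp
icorr = 0.043 / 62548 = 6.875×10^-7 A/cm^2

6.875×10^-7 A/cm^2


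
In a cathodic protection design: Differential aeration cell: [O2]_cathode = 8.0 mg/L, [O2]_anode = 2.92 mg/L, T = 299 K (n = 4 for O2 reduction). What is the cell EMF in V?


Apply the Nernst concentration-cell relation: E = (RT/nF)*ln(C_cathode/C_anode)
RT/nF = 8.314*299/(4*96485) = 0.00644112 V
ln(8.0/2.92) = 1.00786
E = 0.00644112 * 1.00786 = 0.00649 V

0.00649 V


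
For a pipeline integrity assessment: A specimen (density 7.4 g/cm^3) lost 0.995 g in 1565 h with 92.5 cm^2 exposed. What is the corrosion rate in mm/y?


Apply the mm/y weight-loss relation: CR = 87600 * W / (D * A * T)
Numerator: 87600 * 0.995 = 87162.0
Denominator: 7.4 * 92.5 * 1565 = 1071242.5
CR = 87162.0 / 1071242.5 = 0.0814 mm/y

0.0814 mm/y


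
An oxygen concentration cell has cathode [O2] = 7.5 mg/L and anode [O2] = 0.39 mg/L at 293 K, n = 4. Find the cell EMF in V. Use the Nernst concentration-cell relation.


Apply the Nernst concentration-cell relation: E = (RT/nF)*ln(C_cathode/C_anode)
RT/nF = 8.314*293/(4*96485) = 0.00631187 V
ln(7.5/0.39) = 2.95651
E = 0.00631187 * 2.95651 = 0.01866 V

0.01866 V


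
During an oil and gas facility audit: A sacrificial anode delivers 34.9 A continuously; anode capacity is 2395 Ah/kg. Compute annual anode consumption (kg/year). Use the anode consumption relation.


Annual consumption = current * hours per year / capacity
Rate = 34.9 * 8760 / 2395 = 127.7 kg/year

127.7 kg/year


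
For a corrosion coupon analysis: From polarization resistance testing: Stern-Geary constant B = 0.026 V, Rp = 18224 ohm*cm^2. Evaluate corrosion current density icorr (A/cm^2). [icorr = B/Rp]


Apply the Stern-Geary relation: icorr = B / Rp
icorr = 0.026 / 18224 = 1.427×10^-6 A/cm^2

1.427×10^-6 A/cm^2


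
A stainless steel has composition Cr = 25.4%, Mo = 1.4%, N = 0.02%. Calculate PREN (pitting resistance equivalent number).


Apply the PREN formula: PREN = Cr + 3.3*Mo + 16*N
PREN = 25.4 + 3.3*1.4 + 16*0.02
PREN = 25.4 + 4.62 + 0.32 = 30.34

30.34


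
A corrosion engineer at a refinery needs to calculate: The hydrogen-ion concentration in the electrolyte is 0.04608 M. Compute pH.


pH = −log10[H+]
pH = −log10(0.04608) = 1.34

1.34


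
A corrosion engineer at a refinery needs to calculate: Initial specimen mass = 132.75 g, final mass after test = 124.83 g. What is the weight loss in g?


Weight loss = initial − final
WL = 132.75 − 124.83 = 7.92 g

7.92 g


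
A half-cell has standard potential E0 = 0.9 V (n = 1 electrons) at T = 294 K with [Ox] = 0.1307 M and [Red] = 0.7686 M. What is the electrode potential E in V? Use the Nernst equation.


Apply the Nernst equation: E = E0 + (RT/nF)*ln([Ox]/[Red])
Step 1: RT/nF = 8.314*294/(1*96485) = 0.02533364 V
Step 2: [Ox]/[Red] = 0.1307/0.7686 = 0.170049
Step 3: ln(0.170049) = -1.771669
Step 4: correction = 0.02533364 * -1.771669 = -0.045 V
E = 0.9 + -0.045 = 0.855 V

0.855 V


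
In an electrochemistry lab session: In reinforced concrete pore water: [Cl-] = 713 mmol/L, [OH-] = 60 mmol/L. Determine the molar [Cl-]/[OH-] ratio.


Threshold parameter = [Cl-] / [OH-] (molar basis; both in mmol/L, so units cancel)
Ratio = 713 / 60 = 11.88

11.88


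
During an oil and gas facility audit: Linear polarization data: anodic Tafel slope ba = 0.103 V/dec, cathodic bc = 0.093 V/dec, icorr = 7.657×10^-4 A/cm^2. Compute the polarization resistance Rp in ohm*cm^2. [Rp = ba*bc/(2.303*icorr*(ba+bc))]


Apply the Stern-Geary equation: Rp = ba*bc / (2.303*icorr*(ba+bc))
ba*bc = 0.103*0.093 = 0.009579
ba+bc = 0.196; 2.303*icorr*(ba+bc) = 2.303*7.657×10^-4*0.196 = 3.4562779×10^-4
Rp = 0.009579 / 3.4562779×10^-4 = 27.7 ohm*cm^2

27.7 ohm*cm^2


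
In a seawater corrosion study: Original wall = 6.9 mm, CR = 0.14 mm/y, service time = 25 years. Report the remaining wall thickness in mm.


Remaining wall = original − CR × time
t = 6.9 − 0.14*25 = 6.9 − 3.5 = 3.4 mm

3.4 mm


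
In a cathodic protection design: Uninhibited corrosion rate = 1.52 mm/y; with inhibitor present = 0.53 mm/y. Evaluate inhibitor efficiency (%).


Apply the inhibitor-efficiency definition: IE = (CR_blank − CR_inh)/CR_blank × 100
IE = (1.52 − 0.53) / 1.52 × 100
IE = 0.99 / 1.52 × 100 = 65.1 %

65.1 %


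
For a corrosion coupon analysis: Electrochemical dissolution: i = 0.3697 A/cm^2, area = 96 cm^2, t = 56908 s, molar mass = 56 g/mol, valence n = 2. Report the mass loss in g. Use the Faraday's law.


Apply Faraday's law: m = i*A*t*M / (n*F)
Total charge passed Q = i*A*t = 0.3697*96*56908 = 2019733.2096 C
m = Q*M/(n*F) = 2019733.2096*56/(2*96485) = 586.1277 g

586.1277 g


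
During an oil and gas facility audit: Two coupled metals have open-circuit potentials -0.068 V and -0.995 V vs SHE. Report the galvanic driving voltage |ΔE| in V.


Driving voltage is the absolute potential difference.
|ΔE| = |-0.068 − (-0.995)| = 0.927 V

0.927 V


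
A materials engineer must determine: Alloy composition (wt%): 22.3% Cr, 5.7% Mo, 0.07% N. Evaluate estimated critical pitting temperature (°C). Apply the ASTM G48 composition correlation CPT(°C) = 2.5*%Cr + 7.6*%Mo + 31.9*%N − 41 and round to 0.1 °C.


Apply the ASTM G48 empirical CPT estimate: CPT(°C) = 2.5*%Cr + 7.6*%Mo + 31.9*%N − 41
2.5*22.3 = 55.75; 7.6*5.7 = 43.32; 31.9*0.07 = 2.233
CPT = 55.75 + 43.32 + 2.233 − 41 = 60.303 °C
Rounded to 0.1 °C: CPT ≈ 60.3 °C

60.3 °C


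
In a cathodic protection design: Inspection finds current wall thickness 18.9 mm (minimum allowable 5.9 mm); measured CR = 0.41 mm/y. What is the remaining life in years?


Apply the remaining-life relation: RL = (t_current − t_min) / CR
RL = (18.9 − 5.9) / 0.41 = 13.0 / 0.41 = 31.7 years

31.7 years


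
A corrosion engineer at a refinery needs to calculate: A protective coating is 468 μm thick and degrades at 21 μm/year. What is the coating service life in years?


Service life = thickness / degradation rate
Life = 468 / 21 = 22.3 years

22.3 years


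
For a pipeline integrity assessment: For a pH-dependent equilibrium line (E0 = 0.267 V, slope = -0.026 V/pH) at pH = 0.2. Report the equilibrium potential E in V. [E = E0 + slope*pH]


Apply the Pourbaix line equation: E = E0 + slope*pH
E = 0.267 + (-0.026)*0.2 = 0.267 + (-0.0052) = 0.2618 V
Rounded to 3 decimal places: E = 0.262 V

0.262 V


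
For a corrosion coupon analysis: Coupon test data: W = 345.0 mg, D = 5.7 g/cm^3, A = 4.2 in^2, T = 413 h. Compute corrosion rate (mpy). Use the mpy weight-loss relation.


Apply the mpy weight-loss relation: CR = 534 * W / (D * A * T)
Numerator: 534 * 345.0 = 184230.0
Denominator: 5.7 * 4.2 * 413 = 9887.22
CR = 184230.0 / 9887.22 = 18.633 mpy

18.633 mpy


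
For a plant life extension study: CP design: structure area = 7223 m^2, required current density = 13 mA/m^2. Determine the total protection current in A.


I = area * current density, then convert mA → A (÷1000)
I = 7223 * 13 / 1000 = 93.9 A

93.9 A


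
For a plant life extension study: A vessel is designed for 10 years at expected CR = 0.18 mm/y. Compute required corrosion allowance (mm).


Corrosion allowance = CR × design life
CA = 0.18 * 10 = 1.8 mm

1.8 mm


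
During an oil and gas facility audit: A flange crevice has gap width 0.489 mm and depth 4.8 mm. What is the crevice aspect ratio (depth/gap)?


Aspect ratio = depth / gap
Ratio = 4.8 / 0.489 = 9.8

9.8


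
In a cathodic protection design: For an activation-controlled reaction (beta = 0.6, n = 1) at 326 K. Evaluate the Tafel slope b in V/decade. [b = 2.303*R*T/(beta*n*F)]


Apply the Tafel slope relation: b = 2.303*R*T/(beta*n*F)
Numerator: 2.303 * 8.314 * 326 = 6241.97
Denominator: 0.6 * 1 * 96485 = 57891.0
b = 6241.97 / 57891.0 = 0.108 V/decade

0.108 V/decade


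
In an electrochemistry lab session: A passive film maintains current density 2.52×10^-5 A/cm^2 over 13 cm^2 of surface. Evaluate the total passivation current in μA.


I = i_pass * A, then convert A → μA (×10^6)
I = 2.52×10^-5 * 13 * 10^6 = 327.6 μA

327.6 μA


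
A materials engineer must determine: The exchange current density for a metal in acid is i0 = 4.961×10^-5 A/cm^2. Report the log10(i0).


i0 = 4.961×10^-5 A/cm^2
log10(i0) = -4.304

-4.304


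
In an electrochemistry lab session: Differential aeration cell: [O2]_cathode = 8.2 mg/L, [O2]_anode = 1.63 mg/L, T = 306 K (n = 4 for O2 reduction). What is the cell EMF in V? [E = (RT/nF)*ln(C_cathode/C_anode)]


Apply the Nernst concentration-cell relation: E = (RT/nF)*ln(C_cathode/C_anode)
RT/nF = 8.314*306/(4*96485) = 0.00659192 V
ln(8.2/1.63) = 1.61555
E = 0.00659192 * 1.61555 = 0.01065 V

0.01065 V


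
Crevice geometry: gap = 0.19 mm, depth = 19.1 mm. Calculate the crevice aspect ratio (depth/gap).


Aspect ratio = depth / gap
Ratio = 19.1 / 0.19 = 100.5

100.5


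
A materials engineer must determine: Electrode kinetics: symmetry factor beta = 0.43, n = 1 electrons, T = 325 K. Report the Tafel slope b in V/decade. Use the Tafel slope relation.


Apply the Tafel slope relation: b = 2.303*R*T/(beta*n*F)
Numerator: 2.303 * 8.314 * 325 = 6222.82
Denominator: 0.43 * 1 * 96485 = 41488.55
b = 6222.82 / 41488.55 = 0.15 V/decade

0.15 V/decade


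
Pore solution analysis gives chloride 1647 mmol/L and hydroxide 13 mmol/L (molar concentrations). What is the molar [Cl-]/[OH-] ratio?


Threshold parameter = [Cl-] / [OH-] (molar basis; both in mmol/L, so units cancel)
Ratio = 1647 / 13 = 126.69

126.69


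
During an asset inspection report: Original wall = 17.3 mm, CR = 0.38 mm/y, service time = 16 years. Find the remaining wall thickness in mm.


Remaining wall = original − CR × time
t = 17.3 − 0.38*16 = 17.3 − 6.08 = 11.22 mm

11.22 mm


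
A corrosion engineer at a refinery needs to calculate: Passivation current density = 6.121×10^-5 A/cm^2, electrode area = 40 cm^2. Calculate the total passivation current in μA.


I = i_pass * A, then convert A → μA (×10^6)
I = 6.121×10^-5 * 40 * 10^6 = 2448.4 μA

2448.4 μA


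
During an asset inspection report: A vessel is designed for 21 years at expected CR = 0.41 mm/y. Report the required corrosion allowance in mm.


Corrosion allowance = CR × design life
CA = 0.41 * 21 = 8.61 mm

8.61 mm


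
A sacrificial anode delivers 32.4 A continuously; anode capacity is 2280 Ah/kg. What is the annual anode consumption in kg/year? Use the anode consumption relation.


Annual consumption = current * hours per year / capacity
Rate = 32.4 * 8760 / 2280 = 124.5 kg/year

124.5 kg/year


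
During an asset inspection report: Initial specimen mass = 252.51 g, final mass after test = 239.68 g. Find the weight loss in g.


Weight loss = initial − final
WL = 252.51 − 239.68 = 12.83 g

12.83 g


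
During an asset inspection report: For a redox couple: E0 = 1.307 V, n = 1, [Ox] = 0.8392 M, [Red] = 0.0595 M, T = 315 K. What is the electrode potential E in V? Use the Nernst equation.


Apply the Nernst equation: E = E0 + (RT/nF)*ln([Ox]/[Red])
Step 1: RT/nF = 8.314*315/(1*96485) = 0.02714318 V
Step 2: [Ox]/[Red] = 0.8392/0.0595 = 14.104202
Step 3: ln(14.104202) = 2.646473
Step 4: correction = 0.02714318 * 2.646473 = 0.072 V
E = 1.307 + 0.072 = 1.379 V

1.379 V


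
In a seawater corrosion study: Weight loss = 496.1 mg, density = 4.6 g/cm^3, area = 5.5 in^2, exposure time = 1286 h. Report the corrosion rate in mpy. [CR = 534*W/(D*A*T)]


Apply the mpy weight-loss relation: CR = 534 * W / (D * A * T)
Numerator: 534 * 496.1 = 264917.4
Denominator: 4.6 * 5.5 * 1286 = 32535.8
CR = 264917.4 / 32535.8 = 8.142 mpy

8.142 mpy


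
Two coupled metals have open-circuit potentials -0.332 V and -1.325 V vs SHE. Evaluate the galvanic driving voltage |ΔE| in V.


Driving voltage is the absolute potential difference.
|ΔE| = |-0.332 − (-1.325)| = 0.993 V

0.993 V


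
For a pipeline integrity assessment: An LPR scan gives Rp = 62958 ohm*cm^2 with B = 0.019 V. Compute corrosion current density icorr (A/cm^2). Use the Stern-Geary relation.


Apply the Stern-Geary relation: icorr = B / Rp
icorr = 0.019 / 62958 = 3.018×10^-7 A/cm^2

3.018×10^-7 A/cm^2


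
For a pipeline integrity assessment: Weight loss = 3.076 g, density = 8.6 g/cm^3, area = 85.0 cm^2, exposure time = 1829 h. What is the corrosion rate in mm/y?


Apply the mm/y weight-loss relation: CR = 87600 * W / (D * A * T)
Numerator: 87600 * 3.076 = 269457.6
Denominator: 8.6 * 85.0 * 1829 = 1336999.0
CR = 269457.6 / 1336999.0 = 0.201539 mm/y

0.201539 mm/y


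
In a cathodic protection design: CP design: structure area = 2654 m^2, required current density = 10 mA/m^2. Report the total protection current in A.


I = area * current density, then convert mA → A (÷1000)
I = 2654 * 10 / 1000 = 26.54 A

26.54 A


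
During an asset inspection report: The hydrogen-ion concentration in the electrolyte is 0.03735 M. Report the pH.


pH = −log10[H+]
pH = −log10(0.03735) = 1.43

1.43


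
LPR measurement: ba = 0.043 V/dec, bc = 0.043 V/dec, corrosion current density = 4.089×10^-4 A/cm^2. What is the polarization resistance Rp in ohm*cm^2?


Apply the Stern-Geary equation: Rp = ba*bc / (2.303*icorr*(ba+bc))
ba*bc = 0.043*0.043 = 0.001849
ba+bc = 0.086; 2.303*icorr*(ba+bc) = 2.303*4.089×10^-4*0.086 = 8.0985916×10^-5
Rp = 0.001849 / 8.0985916×10^-5 = 22.8 ohm*cm^2

22.8 ohm*cm^2


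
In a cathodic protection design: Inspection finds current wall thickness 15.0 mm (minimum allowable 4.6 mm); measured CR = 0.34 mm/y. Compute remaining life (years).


Apply the remaining-life relation: RL = (t_current − t_min) / CR
RL = (15.0 − 4.6) / 0.34 = 10.4 / 0.34 = 30.6 years

30.6 years


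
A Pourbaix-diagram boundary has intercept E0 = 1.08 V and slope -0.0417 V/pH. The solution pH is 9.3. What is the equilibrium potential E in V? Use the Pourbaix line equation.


Apply the Pourbaix line equation: E = E0 + slope*pH
E = 1.08 + (-0.0417)*9.3 = 1.08 + (-0.38781) = 0.69219 V
Rounded to 4 decimal places: E = 0.6922 V

0.6922 V


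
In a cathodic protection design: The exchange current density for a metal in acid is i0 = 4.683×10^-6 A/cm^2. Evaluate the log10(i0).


i0 = 4.683×10^-6 A/cm^2
log10(i0) = -5.329

-5.329


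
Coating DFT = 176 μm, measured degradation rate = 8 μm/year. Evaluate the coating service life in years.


Service life = thickness / degradation rate
Life = 176 / 8 = 22.0 years

22.0 years


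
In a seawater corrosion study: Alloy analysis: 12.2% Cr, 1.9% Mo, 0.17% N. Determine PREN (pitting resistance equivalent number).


Apply the PREN formula: PREN = Cr + 3.3*Mo + 16*N
PREN = 12.2 + 3.3*1.9 + 16*0.17
PREN = 12.2 + 6.27 + 2.72 = 21.19

21.19


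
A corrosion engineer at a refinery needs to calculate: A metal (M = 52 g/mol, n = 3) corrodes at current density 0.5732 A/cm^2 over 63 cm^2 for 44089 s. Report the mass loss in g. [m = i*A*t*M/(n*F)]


Apply Faraday's law: m = i*A*t*M / (n*F)
Total charge passed Q = i*A*t = 0.5732*63*44089 = 1592124.3324 C
m = Q*M/(n*F) = 1592124.3324*52/(3*96485) = 286.022 g

286.022 g


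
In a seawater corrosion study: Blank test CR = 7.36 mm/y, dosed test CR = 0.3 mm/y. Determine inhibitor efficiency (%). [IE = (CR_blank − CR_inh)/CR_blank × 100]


Apply the inhibitor-efficiency definition: IE = (CR_blank − CR_inh)/CR_blank × 100
IE = (7.36 − 0.3) / 7.36 × 100
IE = 7.06 / 7.36 × 100 = 95.9 %

95.9 %


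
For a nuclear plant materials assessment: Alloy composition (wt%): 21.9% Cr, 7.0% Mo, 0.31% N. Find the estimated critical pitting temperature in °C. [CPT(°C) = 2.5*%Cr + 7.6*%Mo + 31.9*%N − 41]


Apply the ASTM G48 empirical CPT estimate: CPT(°C) = 2.5*%Cr + 7.6*%Mo + 31.9*%N − 41
2.5*21.9 = 54.75; 7.6*7.0 = 53.2; 31.9*0.31 = 9.889
CPT = 54.75 + 53.2 + 9.889 − 41 = 76.839 °C
Rounded to 0.1 °C: CPT ≈ 76.8 °C

76.8 °C


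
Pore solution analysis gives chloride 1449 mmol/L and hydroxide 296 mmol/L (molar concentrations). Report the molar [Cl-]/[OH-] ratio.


Threshold parameter = [Cl-] / [OH-] (molar basis; both in mmol/L, so units cancel)
Ratio = 1449 / 296 = 4.9

4.9


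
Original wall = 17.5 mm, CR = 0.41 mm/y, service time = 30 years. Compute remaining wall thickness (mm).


Remaining wall = original − CR × time
t = 17.5 − 0.41*30 = 17.5 − 12.3 = 5.2 mm

5.2 mm


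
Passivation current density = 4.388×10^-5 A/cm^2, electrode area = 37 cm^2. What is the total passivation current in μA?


I = i_pass * A, then convert A → μA (×10^6)
I = 4.388×10^-5 * 37 * 10^6 = 1623.56 μA

1623.56 μA


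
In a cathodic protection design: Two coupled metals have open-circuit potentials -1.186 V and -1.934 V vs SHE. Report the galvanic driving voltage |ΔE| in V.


Driving voltage is the absolute potential difference.
|ΔE| = |-1.186 − (-1.934)| = 0.748 V

0.748 V


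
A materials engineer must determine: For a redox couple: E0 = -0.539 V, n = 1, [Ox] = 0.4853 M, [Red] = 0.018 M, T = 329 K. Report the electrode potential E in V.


Apply the Nernst equation: E = E0 + (RT/nF)*ln([Ox]/[Red])
Step 1: RT/nF = 8.314*329/(1*96485) = 0.02834955 V
Step 2: [Ox]/[Red] = 0.4853/0.018 = 26.961111
Step 3: ln(26.961111) = 3.294395
Step 4: correction = 0.02834955 * 3.294395 = 0.0934 V
E = -0.539 + 0.0934 = -0.4456 V

-0.4456 V


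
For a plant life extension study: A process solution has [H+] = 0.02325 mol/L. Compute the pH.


pH = −log10[H+]
pH = −log10(0.02325) = 1.63

1.63


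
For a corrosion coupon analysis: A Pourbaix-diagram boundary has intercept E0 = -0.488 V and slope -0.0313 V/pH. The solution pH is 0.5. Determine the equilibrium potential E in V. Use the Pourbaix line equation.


Apply the Pourbaix line equation: E = E0 + slope*pH
E = -0.488 + (-0.0313)*0.5 = -0.488 + (-0.01565) = -0.50365 V
Rounded to 4 decimal places: E = -0.5037 V

-0.5037 V


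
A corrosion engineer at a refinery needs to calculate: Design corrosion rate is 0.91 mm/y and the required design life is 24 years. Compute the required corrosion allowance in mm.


Corrosion allowance = CR × design life
CA = 0.91 * 24 = 21.84 mm

21.84 mm


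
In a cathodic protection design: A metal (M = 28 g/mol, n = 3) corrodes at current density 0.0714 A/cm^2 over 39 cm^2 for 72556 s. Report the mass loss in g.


Apply Faraday's law: m = i*A*t*M / (n*F)
Total charge passed Q = i*A*t = 0.0714*39*72556 = 202039.4376 C
m = Q*M/(n*F) = 202039.4376*28/(3*96485) = 19.54399 g

19.54399 g


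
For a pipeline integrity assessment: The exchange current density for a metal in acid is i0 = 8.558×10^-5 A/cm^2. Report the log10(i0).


i0 = 8.558×10^-5 A/cm^2
log10(i0) = -4.068

-4.068


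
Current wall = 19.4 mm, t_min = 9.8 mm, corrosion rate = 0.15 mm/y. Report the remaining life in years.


Apply the remaining-life relation: RL = (t_current − t_min) / CR
RL = (19.4 − 9.8) / 0.15 = 9.6 / 0.15 = 64.0 years

64.0 years


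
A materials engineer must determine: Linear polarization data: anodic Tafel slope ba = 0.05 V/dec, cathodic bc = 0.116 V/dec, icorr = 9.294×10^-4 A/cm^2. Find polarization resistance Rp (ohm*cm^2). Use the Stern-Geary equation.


Apply the Stern-Geary equation: Rp = ba*bc / (2.303*icorr*(ba+bc))
ba*bc = 0.05*0.116 = 0.0058
ba+bc = 0.166; 2.303*icorr*(ba+bc) = 2.303*9.294×10^-4*0.166 = 3.5530776×10^-4
Rp = 0.0058 / 3.5530776×10^-4 = 16.32 ohm*cm^2

16.32 ohm*cm^2


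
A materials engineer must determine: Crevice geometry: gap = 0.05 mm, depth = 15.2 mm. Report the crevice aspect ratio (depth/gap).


Aspect ratio = depth / gap
Ratio = 15.2 / 0.05 = 304.0

304.0


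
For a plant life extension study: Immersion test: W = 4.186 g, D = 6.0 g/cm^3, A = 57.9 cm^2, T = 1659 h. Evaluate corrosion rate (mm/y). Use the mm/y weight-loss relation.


Apply the mm/y weight-loss relation: CR = 87600 * W / (D * A * T)
Numerator: 87600 * 4.186 = 366693.6
Denominator: 6.0 * 57.9 * 1659 = 576336.6
CR = 366693.6 / 576336.6 = 0.636249 mm/y

0.636249 mm/y


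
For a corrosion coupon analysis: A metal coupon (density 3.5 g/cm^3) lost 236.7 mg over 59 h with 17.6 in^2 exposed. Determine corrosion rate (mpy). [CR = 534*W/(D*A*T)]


Apply the mpy weight-loss relation: CR = 534 * W / (D * A * T)
Numerator: 534 * 236.7 = 126397.8
Denominator: 3.5 * 17.6 * 59 = 3634.4
CR = 126397.8 / 3634.4 = 34.778 mpy

34.778 mpy


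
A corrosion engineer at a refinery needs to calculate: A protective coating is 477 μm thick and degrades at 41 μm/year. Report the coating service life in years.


Service life = thickness / degradation rate
Life = 477 / 41 = 11.6 years

11.6 years


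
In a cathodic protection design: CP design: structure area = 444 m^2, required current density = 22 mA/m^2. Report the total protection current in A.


I = area * current density, then convert mA → A (÷1000)
I = 444 * 22 / 1000 = 9.77 A

9.77 A


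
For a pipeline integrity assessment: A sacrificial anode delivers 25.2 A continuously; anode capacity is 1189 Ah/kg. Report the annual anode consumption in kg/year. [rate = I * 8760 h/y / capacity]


Annual consumption = current * hours per year / capacity
Rate = 25.2 * 8760 / 1189 = 185.7 kg/year

185.7 kg/year


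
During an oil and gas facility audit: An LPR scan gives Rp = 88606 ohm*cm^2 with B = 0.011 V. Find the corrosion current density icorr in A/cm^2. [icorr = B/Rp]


Apply the Stern-Geary relation: icorr = B / Rp
icorr = 0.011 / 88606 = 1.241×10^-7 A/cm^2

1.241×10^-7 A/cm^2


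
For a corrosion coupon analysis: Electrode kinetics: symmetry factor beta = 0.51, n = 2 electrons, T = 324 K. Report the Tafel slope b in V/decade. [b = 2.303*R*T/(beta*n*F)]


Apply the Tafel slope relation: b = 2.303*R*T/(beta*n*F)
Numerator: 2.303 * 8.314 * 324 = 6203.67
Denominator: 0.51 * 2 * 96485 = 98414.7
b = 6203.67 / 98414.7 = 0.063 V/decade

0.063 V/decade


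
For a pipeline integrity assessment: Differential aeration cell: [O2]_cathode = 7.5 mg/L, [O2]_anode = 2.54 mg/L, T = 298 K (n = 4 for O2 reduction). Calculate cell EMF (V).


Apply the Nernst concentration-cell relation: E = (RT/nF)*ln(C_cathode/C_anode)
RT/nF = 8.314*298/(4*96485) = 0.00641958 V
ln(7.5/2.54) = 1.08274
E = 0.00641958 * 1.08274 = 0.00695 V

0.00695 V


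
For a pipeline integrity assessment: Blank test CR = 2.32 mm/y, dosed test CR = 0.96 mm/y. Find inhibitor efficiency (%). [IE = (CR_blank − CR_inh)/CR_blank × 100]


Apply the inhibitor-efficiency definition: IE = (CR_blank − CR_inh)/CR_blank × 100
IE = (2.32 − 0.96) / 2.32 × 100
IE = 1.36 / 2.32 × 100 = 58.6 %

58.6 %


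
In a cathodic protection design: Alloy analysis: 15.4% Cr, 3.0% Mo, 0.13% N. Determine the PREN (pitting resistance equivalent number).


Apply the PREN formula: PREN = Cr + 3.3*Mo + 16*N
PREN = 15.4 + 3.3*3.0 + 16*0.13
PREN = 15.4 + 9.9 + 2.08 = 27.38

27.38


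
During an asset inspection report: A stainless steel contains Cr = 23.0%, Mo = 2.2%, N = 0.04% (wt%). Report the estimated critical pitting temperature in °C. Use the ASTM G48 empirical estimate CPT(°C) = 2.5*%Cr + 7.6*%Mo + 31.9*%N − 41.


Apply the ASTM G48 empirical CPT estimate: CPT(°C) = 2.5*%Cr + 7.6*%Mo + 31.9*%N − 41
2.5*23.0 = 57.5; 7.6*2.2 = 16.72; 31.9*0.04 = 1.276
CPT = 57.5 + 16.72 + 1.276 − 41 = 34.496 °C
Rounded to 0.1 °C: CPT ≈ 34.5 °C

34.5 °C


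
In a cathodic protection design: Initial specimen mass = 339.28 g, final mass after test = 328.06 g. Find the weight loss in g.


Weight loss = initial − final
WL = 339.28 − 328.06 = 11.22 g

11.22 g


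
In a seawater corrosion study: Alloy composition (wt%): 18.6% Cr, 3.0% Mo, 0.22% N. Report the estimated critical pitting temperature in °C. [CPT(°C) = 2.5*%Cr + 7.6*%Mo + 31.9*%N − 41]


Apply the ASTM G48 empirical CPT estimate: CPT(°C) = 2.5*%Cr + 7.6*%Mo + 31.9*%N − 41
2.5*18.6 = 46.5; 7.6*3.0 = 22.8; 31.9*0.22 = 7.018
CPT = 46.5 + 22.8 + 7.018 − 41 = 35.318 °C
Rounded to 0.1 °C: CPT ≈ 35.3 °C

35.3 °C


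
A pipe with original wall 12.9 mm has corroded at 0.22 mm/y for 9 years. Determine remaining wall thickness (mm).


Remaining wall = original − CR × time
t = 12.9 − 0.22*9 = 12.9 − 1.98 = 10.92 mm

10.92 mm


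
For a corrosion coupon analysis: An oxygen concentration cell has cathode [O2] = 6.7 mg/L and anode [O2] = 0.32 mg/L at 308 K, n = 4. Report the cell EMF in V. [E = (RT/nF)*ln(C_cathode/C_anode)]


Apply the Nernst concentration-cell relation: E = (RT/nF)*ln(C_cathode/C_anode)
RT/nF = 8.314*308/(4*96485) = 0.006635 V
ln(6.7/0.32) = 3.04154
E = 0.006635 * 3.04154 = 0.02018 V

0.02018 V


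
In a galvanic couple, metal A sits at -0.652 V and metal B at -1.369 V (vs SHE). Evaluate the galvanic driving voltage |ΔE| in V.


Driving voltage is the absolute potential difference.
|ΔE| = |-0.652 − (-1.369)| = 0.717 V

0.717 V


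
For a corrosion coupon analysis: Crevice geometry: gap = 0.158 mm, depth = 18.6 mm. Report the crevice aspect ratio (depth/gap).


Aspect ratio = depth / gap
Ratio = 18.6 / 0.158 = 117.7

117.7


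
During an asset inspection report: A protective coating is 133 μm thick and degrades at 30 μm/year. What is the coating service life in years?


Service life = thickness / degradation rate
Life = 133 / 30 = 4.4 years

4.4 years


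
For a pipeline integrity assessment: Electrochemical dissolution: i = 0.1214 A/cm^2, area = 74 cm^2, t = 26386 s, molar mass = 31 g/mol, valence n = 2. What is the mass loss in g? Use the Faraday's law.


Apply Faraday's law: m = i*A*t*M / (n*F)
Total charge passed Q = i*A*t = 0.1214*74*26386 = 237041.2696 C
m = Q*M/(n*F) = 237041.2696*31/(2*96485) = 38.0799 g

38.0799 g


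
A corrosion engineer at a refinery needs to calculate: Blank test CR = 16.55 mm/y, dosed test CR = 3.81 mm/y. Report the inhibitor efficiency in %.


Apply the inhibitor-efficiency definition: IE = (CR_blank − CR_inh)/CR_blank × 100
IE = (16.55 − 3.81) / 16.55 × 100
IE = 12.74 / 16.55 × 100 = 77.0 %

77.0 %
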